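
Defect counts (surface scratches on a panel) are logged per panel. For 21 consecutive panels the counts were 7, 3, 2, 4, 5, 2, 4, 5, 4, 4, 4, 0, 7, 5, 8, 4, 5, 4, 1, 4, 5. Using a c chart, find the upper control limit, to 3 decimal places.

10.249

c̄ = (7 + 3 + 2 + 4 + 5 + 2 + 4 + 5 + 4 + 4 + 4 + 0 + 7 + 5 + 8 + 4 + 5 + 4 + 1 + 4 + 5) / 21 = 87 / 21 = 4.1429
UCL = c̄ + 3√c̄ = 4.1429 + 3 × √4.1429 = 4.1429 + 3 × 2.0354 = 10.2491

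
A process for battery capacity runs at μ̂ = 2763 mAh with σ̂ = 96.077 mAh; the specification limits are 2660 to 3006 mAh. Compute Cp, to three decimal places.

Cp = (USL − LSL) / (6σ̂) = (3006 − 2660) / (6 × 96.077) = 346.0000 / 576.4620 = 0.6002

0.600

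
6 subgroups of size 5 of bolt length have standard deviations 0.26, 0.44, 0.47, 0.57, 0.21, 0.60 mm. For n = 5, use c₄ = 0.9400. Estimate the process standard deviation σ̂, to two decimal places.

s̄ = (0.26 + 0.44 + 0.47 + 0.57 + 0.21 + 0.60) / 6 = 0.4250
σ̂ = s̄ / c₄ = 0.4250 / 0.9400 = 0.4521

0.45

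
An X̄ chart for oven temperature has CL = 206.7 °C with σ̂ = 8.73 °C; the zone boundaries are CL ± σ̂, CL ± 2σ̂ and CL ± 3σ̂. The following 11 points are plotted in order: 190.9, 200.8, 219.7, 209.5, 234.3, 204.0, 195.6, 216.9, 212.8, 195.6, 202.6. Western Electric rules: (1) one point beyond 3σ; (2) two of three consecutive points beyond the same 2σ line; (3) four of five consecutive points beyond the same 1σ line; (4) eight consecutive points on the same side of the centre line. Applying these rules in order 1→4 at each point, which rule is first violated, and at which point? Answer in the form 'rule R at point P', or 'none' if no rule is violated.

Zone of each point (C = within 1σ̂, B = 1σ̂–2σ̂, A = 2σ̂–3σ̂, * = beyond 3σ̂; sign = side of CL): 1:-B, 2:-C, 3:+B, 4:+C, 5:+*, 6:-C, 7:-B, 8:+B, 9:+C, 10:-B, 11:-C
Rule 1 (one point beyond the 3σ limits) is satisfied at point 5.

rule 1 at point 5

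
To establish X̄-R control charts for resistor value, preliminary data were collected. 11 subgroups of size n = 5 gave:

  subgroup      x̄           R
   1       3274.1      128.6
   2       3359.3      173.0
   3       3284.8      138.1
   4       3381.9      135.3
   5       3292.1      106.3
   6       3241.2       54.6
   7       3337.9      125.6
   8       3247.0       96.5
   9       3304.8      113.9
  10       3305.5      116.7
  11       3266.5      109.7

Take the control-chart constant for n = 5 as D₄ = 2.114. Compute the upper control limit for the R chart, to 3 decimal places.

249.510

R̄ = (128.6 + 173.0 + 138.1 + 135.3 + 106.3 + 54.6 + 125.6 + 96.5 + 113.9 + 116.7 + 109.7) / 11 = 1298.3000 / 11 = 118.0273
UCL_R = D₄·R̄ = 2.114 × 118.0273 = 249.5097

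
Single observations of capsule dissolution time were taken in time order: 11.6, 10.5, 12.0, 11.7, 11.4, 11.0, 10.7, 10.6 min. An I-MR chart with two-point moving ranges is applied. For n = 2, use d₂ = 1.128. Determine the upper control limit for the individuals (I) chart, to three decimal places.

X̄ = (11.6 + 10.5 + 12.0 + 11.7 + 11.4 + 11.0 + 10.7 + 10.6) / 8 = 11.1875
Moving ranges: 1.1, 1.5, 0.3, 0.3, 0.4, 0.3, 0.1; M̄R̄ = 4.0000 / 7 = 0.5714
UCL = X̄ + 3·M̄R̄/d₂ = 11.1875 + 3 × 0.5714 / 1.128 = 12.7073

12.707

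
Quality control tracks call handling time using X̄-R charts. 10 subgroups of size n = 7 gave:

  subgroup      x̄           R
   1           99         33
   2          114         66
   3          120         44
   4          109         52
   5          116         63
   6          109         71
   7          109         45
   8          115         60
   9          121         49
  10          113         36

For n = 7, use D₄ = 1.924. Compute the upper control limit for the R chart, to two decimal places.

99.86

R̄ = (33 + 66 + 44 + 52 + 63 + 71 + 45 + 60 + 49 + 36) / 10 = 519.0000 / 10 = 51.9000
UCL_R = D₄·R̄ = 1.924 × 51.9000 = 99.8556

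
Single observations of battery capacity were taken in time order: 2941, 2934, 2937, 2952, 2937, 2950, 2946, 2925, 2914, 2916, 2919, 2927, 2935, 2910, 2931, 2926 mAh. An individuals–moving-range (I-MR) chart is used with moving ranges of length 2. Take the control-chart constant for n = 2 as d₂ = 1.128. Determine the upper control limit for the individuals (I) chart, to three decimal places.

X̄ = (2941 + 2934 + 2937 + 2952 + 2937 + 2950 + 2946 + 2925 + 2914 + 2916 + 2919 + 2927 + 2935 + 2910 + 2931 + 2926) / 16 = 2931.2500
Moving ranges: 7, 3, 15, 15, 13, 4, 21, 11, 2, 3, 8, 8, 25, 21, 5; M̄R̄ = 161.0000 / 15 = 10.7333
UCL = X̄ + 3·M̄R̄/d₂ = 2931.2500 + 3 × 10.7333 / 1.128 = 2959.7961

2959.796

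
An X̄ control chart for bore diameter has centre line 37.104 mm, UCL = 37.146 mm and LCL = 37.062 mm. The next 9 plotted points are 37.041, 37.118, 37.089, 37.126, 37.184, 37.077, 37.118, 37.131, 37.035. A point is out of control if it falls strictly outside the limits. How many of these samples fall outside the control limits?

Compare each point to [37.062, 37.146]: sample 1 = 37.041 < LCL; sample 5 = 37.184 > UCL; sample 9 = 37.035 < LCL.

3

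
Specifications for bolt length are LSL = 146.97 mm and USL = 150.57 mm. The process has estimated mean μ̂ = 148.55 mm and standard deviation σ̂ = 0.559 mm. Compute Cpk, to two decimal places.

0.94

Cpu = (USL − μ̂) / (3σ̂) = (150.57 − 148.55) / (3 × 0.559) = 1.2045; Cpl = (μ̂ − LSL) / (3σ̂) = (148.55 − 146.97) / (3 × 0.559) = 0.9422; Cpk = min(Cpu, Cpl) = 0.9422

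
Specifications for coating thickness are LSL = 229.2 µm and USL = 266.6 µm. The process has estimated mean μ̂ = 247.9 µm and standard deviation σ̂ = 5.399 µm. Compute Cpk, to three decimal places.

Cpu = (USL − μ̂) / (3σ̂) = (266.6 − 247.9) / (3 × 5.399) = 1.1545; Cpl = (μ̂ − LSL) / (3σ̂) = (247.9 − 229.2) / (3 × 5.399) = 1.1545; Cpk = min(Cpu, Cpl) = 1.1545

1.155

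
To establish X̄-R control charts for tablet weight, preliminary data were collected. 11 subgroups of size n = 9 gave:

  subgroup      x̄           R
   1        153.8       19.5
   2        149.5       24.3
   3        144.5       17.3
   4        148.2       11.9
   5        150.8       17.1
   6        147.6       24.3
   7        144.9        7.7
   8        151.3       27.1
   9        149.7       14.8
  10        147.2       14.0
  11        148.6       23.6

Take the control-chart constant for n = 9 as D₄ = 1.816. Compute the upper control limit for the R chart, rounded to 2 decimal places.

R̄ = (19.5 + 24.3 + 17.3 + 11.9 + 17.1 + 24.3 + 7.7 + 27.1 + 14.8 + 14.0 + 23.6) / 11 = 201.6000 / 11 = 18.3273
UCL_R = D₄·R̄ = 1.816 × 18.3273 = 33.2823

33.28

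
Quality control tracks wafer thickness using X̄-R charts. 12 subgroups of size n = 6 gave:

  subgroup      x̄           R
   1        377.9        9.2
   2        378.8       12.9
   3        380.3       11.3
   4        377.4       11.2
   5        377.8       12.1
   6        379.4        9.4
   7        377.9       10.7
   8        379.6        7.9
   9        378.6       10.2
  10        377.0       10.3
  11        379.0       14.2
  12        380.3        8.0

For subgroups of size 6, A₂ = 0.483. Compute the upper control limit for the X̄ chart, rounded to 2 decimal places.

X̄̄ = (377.9 + 378.8 + 380.3 + 377.4 + 377.8 + 379.4 + 377.9 + 379.6 + 378.6 + 377.0 + 379.0 + 380.3) / 12 = 4544.0000 / 12 = 378.6667
R̄ = (9.2 + 12.9 + 11.3 + 11.2 + 12.1 + 9.4 + 10.7 + 7.9 + 10.2 + 10.3 + 14.2 + 8.0) / 12 = 127.4000 / 12 = 10.6167
UCL = X̄̄ + A₂·R̄ = 378.6667 + 0.483 × 10.6167 = 383.7945

383.79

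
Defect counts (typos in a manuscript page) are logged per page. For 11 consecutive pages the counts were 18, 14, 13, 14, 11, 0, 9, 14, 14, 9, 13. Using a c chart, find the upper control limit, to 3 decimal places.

22.001

c̄ = (18 + 14 + 13 + 14 + 11 + 0 + 9 + 14 + 14 + 9 + 13) / 11 = 129 / 11 = 11.7273
UCL = c̄ + 3√c̄ = 11.7273 + 3 × √11.7273 = 11.7273 + 3 × 3.4245 = 22.0008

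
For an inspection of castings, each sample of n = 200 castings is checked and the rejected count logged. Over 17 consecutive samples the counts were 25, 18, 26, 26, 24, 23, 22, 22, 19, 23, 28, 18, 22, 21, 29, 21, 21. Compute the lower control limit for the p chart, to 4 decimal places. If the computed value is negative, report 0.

p̄ = Σdᵢ / (k·n) = 388 / (17 × 200) = 0.11412
LCL = p̄ − 3·√(p̄(1−p̄)/n) = 0.11412 − 3 × 0.02248 = 0.04667

0.0467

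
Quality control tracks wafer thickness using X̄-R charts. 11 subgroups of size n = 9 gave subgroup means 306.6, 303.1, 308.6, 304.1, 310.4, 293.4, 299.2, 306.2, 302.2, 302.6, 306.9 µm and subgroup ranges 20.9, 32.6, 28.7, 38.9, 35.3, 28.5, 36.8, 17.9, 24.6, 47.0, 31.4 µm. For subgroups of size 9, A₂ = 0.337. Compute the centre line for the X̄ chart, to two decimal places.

303.94

X̄̄ = (306.6 + 303.1 + 308.6 + 304.1 + 310.4 + 293.4 + 299.2 + 306.2 + 302.2 + 302.6 + 306.9) / 11 = 3343.3000 / 11 = 303.9364
CL = X̄̄ = 303.9364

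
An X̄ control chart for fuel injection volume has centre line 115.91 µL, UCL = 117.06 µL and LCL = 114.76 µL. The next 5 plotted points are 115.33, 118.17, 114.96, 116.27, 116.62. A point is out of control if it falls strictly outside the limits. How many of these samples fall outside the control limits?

Compare each point to [114.76, 117.06]: sample 2 = 118.17 > UCL.

1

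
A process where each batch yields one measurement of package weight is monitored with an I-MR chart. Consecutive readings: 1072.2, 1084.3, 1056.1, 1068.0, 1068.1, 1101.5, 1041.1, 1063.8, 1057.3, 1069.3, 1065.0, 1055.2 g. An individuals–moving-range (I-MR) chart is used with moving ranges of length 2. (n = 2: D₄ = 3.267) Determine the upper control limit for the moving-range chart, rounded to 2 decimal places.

Moving ranges: 12.1, 28.2, 11.9, 0.1, 33.4, 60.4, 22.7, 6.5, 12.0, 4.3, 9.8; M̄R̄ = 201.4000 / 11 = 18.3091
UCL_MR = D₄·M̄R̄ = 3.267 × 18.3091 = 59.8158

59.82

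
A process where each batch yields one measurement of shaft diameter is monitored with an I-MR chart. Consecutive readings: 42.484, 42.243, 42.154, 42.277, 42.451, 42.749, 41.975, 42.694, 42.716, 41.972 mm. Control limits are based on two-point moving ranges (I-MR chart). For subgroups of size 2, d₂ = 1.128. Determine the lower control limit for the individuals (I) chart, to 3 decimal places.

41.431

X̄ = (42.484 + 42.243 + 42.154 + 42.277 + 42.451 + 42.749 + 41.975 + 42.694 + 42.716 + 41.972) / 10 = 42.3715
Moving ranges: 0.241, 0.089, 0.123, 0.174, 0.298, 0.774, 0.719, 0.022, 0.744; M̄R̄ = 3.1840 / 9 = 0.3538
LCL = X̄ − 3·M̄R̄/d₂ = 42.3715 − 3 × 0.3538 / 1.128 = 41.4306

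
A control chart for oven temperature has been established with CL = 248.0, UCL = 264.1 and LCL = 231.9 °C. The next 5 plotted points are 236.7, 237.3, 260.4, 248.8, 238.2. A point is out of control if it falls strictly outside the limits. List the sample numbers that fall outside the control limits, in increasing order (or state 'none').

none

All 5 points lie within [231.9, 264.1].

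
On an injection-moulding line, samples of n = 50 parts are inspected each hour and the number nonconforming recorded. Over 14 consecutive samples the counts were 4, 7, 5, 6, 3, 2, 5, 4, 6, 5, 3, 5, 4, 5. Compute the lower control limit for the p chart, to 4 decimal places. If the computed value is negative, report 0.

0.0000

p̄ = Σdᵢ / (k·n) = 64 / (14 × 50) = 0.09143
LCL = p̄ − 3·√(p̄(1−p̄)/n) = 0.09143 − 3 × 0.04076 = -0.03085 → 0 (negative, so LCL = 0)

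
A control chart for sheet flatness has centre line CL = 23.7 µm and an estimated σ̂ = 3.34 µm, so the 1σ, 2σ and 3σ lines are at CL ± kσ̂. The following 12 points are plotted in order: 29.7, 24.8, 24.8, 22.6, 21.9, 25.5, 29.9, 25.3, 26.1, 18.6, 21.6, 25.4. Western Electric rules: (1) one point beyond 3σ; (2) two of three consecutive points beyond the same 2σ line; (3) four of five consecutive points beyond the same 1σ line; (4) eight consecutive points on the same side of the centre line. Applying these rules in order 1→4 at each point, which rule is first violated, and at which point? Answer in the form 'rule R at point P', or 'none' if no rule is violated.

Zone of each point (C = within 1σ̂, B = 1σ̂–2σ̂, A = 2σ̂–3σ̂, * = beyond 3σ̂; sign = side of CL): 1:+B, 2:+C, 3:+C, 4:-C, 5:-C, 6:+C, 7:+B, 8:+C, 9:+C, 10:-B, 11:-C, 12:+C
No rule fires across all 12 points.

none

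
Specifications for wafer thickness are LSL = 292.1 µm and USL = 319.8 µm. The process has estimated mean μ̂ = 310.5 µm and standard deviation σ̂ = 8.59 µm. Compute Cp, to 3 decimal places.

Cp = (USL − LSL) / (6σ̂) = (319.8 − 292.1) / (6 × 8.59) = 27.7000 / 51.5400 = 0.5374

0.537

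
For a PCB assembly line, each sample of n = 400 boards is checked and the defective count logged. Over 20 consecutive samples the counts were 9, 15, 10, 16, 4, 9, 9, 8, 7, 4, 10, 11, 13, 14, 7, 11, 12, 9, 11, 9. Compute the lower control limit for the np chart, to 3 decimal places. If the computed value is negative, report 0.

0.578

p̄ = Σdᵢ / (k·n) = 198 / (20 × 400) = 0.02475
LCL = np̄ − 3·√(np̄(1−p̄)) = 9.9000 − 3 × 3.1072 = 0.5783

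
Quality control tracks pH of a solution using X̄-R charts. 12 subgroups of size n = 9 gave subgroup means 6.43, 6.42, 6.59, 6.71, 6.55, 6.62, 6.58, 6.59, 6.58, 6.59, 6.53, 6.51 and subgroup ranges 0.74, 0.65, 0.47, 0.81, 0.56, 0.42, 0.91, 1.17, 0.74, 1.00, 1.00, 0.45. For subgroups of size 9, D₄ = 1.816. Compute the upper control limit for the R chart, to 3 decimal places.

1.350

R̄ = (0.74 + 0.65 + 0.47 + 0.81 + 0.56 + 0.42 + 0.91 + 1.17 + 0.74 + 1.00 + 1.00 + 0.45) / 12 = 8.9200 / 12 = 0.7433
UCL_R = D₄·R̄ = 1.816 × 0.7433 = 1.3499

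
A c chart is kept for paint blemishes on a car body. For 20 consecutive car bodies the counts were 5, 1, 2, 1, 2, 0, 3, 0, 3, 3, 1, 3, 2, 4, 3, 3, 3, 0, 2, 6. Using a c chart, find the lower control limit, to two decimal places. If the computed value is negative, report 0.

c̄ = (5 + 1 + 2 + 1 + 2 + 0 + 3 + 0 + 3 + 3 + 1 + 3 + 2 + 4 + 3 + 3 + 3 + 0 + 2 + 6) / 20 = 47 / 20 = 2.3500
LCL = c̄ − 3√c̄ = 2.3500 − 3 × 1.5330 = -2.2489 → 0 (cannot be negative)

0.00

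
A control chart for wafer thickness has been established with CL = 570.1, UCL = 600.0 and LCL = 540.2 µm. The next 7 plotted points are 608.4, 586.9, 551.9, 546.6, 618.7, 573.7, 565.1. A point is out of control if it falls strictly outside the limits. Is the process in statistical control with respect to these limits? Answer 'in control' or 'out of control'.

out of control

Compare each point to [540.2, 600.0]: sample 1 = 608.4 > UCL; sample 5 = 618.7 > UCL.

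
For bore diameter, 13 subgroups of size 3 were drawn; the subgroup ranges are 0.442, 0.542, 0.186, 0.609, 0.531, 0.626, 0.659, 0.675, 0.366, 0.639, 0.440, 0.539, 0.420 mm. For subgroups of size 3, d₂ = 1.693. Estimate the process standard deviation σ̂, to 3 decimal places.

R̄ = (0.442 + 0.542 + 0.186 + 0.609 + 0.531 + 0.626 + 0.659 + 0.675 + 0.366 + 0.639 + 0.440 + 0.539 + 0.420) / 13 = 0.5134
σ̂ = R̄ / d₂ = 0.5134 / 1.693 = 0.3032

0.303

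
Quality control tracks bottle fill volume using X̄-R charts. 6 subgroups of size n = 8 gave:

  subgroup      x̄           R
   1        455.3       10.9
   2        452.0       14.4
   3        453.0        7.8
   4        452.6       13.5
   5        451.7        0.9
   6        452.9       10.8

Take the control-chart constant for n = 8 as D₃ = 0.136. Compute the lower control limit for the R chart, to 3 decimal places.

R̄ = (10.9 + 14.4 + 7.8 + 13.5 + 0.9 + 10.8) / 6 = 58.3000 / 6 = 9.7167
LCL_R = D₃·R̄ = 0.136 × 9.7167 = 1.3215

1.321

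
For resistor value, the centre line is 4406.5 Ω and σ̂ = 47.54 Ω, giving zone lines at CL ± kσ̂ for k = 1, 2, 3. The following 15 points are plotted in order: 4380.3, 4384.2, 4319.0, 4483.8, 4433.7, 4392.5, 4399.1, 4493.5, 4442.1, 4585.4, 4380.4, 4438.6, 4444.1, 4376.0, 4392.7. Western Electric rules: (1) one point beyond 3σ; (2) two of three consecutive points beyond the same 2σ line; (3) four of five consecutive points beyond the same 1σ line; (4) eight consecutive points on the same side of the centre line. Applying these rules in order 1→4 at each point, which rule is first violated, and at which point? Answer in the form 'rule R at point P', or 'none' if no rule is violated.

Zone of each point (C = within 1σ̂, B = 1σ̂–2σ̂, A = 2σ̂–3σ̂, * = beyond 3σ̂; sign = side of CL): 1:-C, 2:-C, 3:-B, 4:+B, 5:+C, 6:-C, 7:-C, 8:+B, 9:+C, 10:+*, 11:-C, 12:+C, 13:+C, 14:-C, 15:-C
Rule 1 (one point beyond the 3σ limits) is satisfied at point 10.

rule 1 at point 10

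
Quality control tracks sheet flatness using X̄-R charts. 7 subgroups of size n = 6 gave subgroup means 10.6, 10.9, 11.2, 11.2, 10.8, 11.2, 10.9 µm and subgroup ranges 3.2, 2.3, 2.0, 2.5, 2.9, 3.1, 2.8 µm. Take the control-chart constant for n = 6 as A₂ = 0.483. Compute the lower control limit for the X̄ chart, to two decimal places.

9.67

X̄̄ = (10.6 + 10.9 + 11.2 + 11.2 + 10.8 + 11.2 + 10.9) / 7 = 76.8000 / 7 = 10.9714
R̄ = (3.2 + 2.3 + 2.0 + 2.5 + 2.9 + 3.1 + 2.8) / 7 = 18.8000 / 7 = 2.6857
LCL = X̄̄ − A₂·R̄ = 10.9714 − 0.483 × 2.6857 = 9.6742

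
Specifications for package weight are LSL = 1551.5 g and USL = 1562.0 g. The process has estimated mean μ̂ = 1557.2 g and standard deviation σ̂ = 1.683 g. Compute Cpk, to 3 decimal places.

Cpu = (USL − μ̂) / (3σ̂) = (1562.0 − 1557.2) / (3 × 1.683) = 0.9507; Cpl = (μ̂ − LSL) / (3σ̂) = (1557.2 − 1551.5) / (3 × 1.683) = 1.1289; Cpk = min(Cpu, Cpl) = 0.9507

0.951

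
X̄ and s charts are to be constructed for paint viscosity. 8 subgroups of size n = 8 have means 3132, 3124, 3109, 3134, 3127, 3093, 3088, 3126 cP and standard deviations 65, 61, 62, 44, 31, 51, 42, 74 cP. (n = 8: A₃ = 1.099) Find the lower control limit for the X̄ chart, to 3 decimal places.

X̄̄ = (3132 + 3124 + 3109 + 3134 + 3127 + 3093 + 3088 + 3126) / 8 = 3116.6250
s̄ = (65 + 61 + 62 + 44 + 31 + 51 + 42 + 74) / 8 = 53.7500
LCL = X̄̄ − A₃·s̄ = 3116.6250 − 1.099 × 53.7500 = 3057.5538

3057.554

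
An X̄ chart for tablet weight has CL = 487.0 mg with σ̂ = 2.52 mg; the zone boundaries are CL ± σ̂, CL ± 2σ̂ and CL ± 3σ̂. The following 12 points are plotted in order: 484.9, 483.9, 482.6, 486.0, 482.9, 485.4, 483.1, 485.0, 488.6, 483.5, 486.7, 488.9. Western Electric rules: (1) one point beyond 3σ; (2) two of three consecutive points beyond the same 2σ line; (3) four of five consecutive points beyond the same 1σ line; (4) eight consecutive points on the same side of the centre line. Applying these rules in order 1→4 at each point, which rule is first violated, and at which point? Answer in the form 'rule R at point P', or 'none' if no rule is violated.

rule 4 at point 8

Zone of each point (C = within 1σ̂, B = 1σ̂–2σ̂, A = 2σ̂–3σ̂, * = beyond 3σ̂; sign = side of CL): 1:-C, 2:-B, 3:-B, 4:-C, 5:-B, 6:-C, 7:-B, 8:-C, 9:+C, 10:-B, 11:-C, 12:+C
Rule 4 (eight consecutive points on the same side of the centre line) is satisfied at point 8.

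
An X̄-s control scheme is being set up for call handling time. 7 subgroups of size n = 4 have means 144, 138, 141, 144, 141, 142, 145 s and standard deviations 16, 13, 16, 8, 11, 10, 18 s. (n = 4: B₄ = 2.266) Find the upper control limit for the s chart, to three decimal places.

29.782

s̄ = (16 + 13 + 16 + 8 + 11 + 10 + 18) / 7 = 13.1429
UCL_s = B₄·s̄ = 2.266 × 13.1429 = 29.7817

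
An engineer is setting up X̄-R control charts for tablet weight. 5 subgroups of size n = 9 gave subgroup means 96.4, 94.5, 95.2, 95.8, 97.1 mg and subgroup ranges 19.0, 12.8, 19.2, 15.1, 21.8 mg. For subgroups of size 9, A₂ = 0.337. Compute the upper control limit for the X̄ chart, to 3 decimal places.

101.724

X̄̄ = (96.4 + 94.5 + 95.2 + 95.8 + 97.1) / 5 = 479.0000 / 5 = 95.8000
R̄ = (19.0 + 12.8 + 19.2 + 15.1 + 21.8) / 5 = 87.9000 / 5 = 17.5800
UCL = X̄̄ + A₂·R̄ = 95.8000 + 0.337 × 17.5800 = 101.7245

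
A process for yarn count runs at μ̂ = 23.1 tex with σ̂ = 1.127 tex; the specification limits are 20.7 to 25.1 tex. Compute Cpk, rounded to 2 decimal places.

0.59

Cpu = (USL − μ̂) / (3σ̂) = (25.1 − 23.1) / (3 × 1.127) = 0.5915; Cpl = (μ̂ − LSL) / (3σ̂) = (23.1 − 20.7) / (3 × 1.127) = 0.7098; Cpk = min(Cpu, Cpl) = 0.5915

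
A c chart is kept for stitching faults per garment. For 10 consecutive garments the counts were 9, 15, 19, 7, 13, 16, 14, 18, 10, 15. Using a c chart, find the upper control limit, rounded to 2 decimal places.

c̄ = (9 + 15 + 19 + 7 + 13 + 16 + 14 + 18 + 10 + 15) / 10 = 136 / 10 = 13.6000
UCL = c̄ + 3√c̄ = 13.6000 + 3 × √13.6000 = 13.6000 + 3 × 3.6878 = 24.6635

24.66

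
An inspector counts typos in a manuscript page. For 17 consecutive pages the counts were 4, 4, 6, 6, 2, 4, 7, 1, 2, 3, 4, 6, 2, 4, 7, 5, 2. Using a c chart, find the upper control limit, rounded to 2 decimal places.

10.10

c̄ = (4 + 4 + 6 + 6 + 2 + 4 + 7 + 1 + 2 + 3 + 4 + 6 + 2 + 4 + 7 + 5 + 2) / 17 = 69 / 17 = 4.0588
UCL = c̄ + 3√c̄ = 4.0588 + 3 × √4.0588 = 4.0588 + 3 × 2.0147 = 10.1028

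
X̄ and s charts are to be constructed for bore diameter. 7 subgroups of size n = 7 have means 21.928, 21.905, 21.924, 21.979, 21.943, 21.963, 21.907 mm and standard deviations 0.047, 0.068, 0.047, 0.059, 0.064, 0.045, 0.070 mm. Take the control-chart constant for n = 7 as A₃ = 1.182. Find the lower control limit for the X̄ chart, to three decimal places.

21.868

X̄̄ = (21.928 + 21.905 + 21.924 + 21.979 + 21.943 + 21.963 + 21.907) / 7 = 21.9356
s̄ = (0.047 + 0.068 + 0.047 + 0.059 + 0.064 + 0.045 + 0.070) / 7 = 0.0571
LCL = X̄̄ − A₃·s̄ = 21.9356 − 1.182 × 0.0571 = 21.8680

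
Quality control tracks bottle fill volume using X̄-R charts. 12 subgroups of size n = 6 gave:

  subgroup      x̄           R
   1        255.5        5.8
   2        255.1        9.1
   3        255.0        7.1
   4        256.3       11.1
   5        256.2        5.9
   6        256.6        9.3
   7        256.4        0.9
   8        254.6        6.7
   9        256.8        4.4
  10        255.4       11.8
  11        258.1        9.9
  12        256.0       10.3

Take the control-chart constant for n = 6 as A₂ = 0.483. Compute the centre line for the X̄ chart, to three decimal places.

X̄̄ = (255.5 + 255.1 + 255.0 + 256.3 + 256.2 + 256.6 + 256.4 + 254.6 + 256.8 + 255.4 + 258.1 + 256.0) / 12 = 3072.0000 / 12 = 256.0000
CL = X̄̄ = 256.0000

256.000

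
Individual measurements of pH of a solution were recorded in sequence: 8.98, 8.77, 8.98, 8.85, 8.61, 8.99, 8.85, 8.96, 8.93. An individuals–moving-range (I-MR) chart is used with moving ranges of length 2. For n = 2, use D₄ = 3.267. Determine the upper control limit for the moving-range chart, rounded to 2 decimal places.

Moving ranges: 0.21, 0.21, 0.13, 0.24, 0.38, 0.14, 0.11, 0.03; M̄R̄ = 1.4500 / 8 = 0.1812
UCL_MR = D₄·M̄R̄ = 3.267 × 0.1812 = 0.5921

0.59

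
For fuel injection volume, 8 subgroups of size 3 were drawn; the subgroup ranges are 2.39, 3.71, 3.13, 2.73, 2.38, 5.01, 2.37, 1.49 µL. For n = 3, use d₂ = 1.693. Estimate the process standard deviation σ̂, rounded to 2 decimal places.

1.71

R̄ = (2.39 + 3.71 + 3.13 + 2.73 + 2.38 + 5.01 + 2.37 + 1.49) / 8 = 2.9013
σ̂ = R̄ / d₂ = 2.9013 / 1.693 = 1.7137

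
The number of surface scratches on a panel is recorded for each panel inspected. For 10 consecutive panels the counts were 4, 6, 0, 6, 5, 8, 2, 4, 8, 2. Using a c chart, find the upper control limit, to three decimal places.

10.864

c̄ = (4 + 6 + 0 + 6 + 5 + 8 + 2 + 4 + 8 + 2) / 10 = 45 / 10 = 4.5000
UCL = c̄ + 3√c̄ = 4.5000 + 3 × √4.5000 = 4.5000 + 3 × 2.1213 = 10.8640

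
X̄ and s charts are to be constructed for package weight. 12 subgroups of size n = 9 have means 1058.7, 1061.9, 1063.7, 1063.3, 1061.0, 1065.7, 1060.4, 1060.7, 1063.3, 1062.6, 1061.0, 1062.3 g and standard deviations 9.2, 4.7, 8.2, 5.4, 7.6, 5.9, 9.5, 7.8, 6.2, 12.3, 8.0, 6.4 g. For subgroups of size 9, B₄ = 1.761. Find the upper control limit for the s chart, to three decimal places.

s̄ = (9.2 + 4.7 + 8.2 + 5.4 + 7.6 + 5.9 + 9.5 + 7.8 + 6.2 + 12.3 + 8.0 + 6.4) / 12 = 7.6000
UCL_s = B₄·s̄ = 1.761 × 7.6000 = 13.3836

13.384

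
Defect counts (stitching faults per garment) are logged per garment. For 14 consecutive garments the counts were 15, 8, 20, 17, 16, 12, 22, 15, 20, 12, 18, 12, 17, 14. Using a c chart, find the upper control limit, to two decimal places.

27.41

c̄ = (15 + 8 + 20 + 17 + 16 + 12 + 22 + 15 + 20 + 12 + 18 + 12 + 17 + 14) / 14 = 218 / 14 = 15.5714
UCL = c̄ + 3√c̄ = 15.5714 + 3 × √15.5714 = 15.5714 + 3 × 3.9461 = 27.4096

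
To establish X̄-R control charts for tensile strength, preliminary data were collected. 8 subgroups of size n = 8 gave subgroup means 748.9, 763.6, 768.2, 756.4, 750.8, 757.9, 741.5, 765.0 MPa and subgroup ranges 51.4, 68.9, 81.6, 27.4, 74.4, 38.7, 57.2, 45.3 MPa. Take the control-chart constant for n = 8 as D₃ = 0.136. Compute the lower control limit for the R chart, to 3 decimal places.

7.563

R̄ = (51.4 + 68.9 + 81.6 + 27.4 + 74.4 + 38.7 + 57.2 + 45.3) / 8 = 444.9000 / 8 = 55.6125
LCL_R = D₃·R̄ = 0.136 × 55.6125 = 7.5633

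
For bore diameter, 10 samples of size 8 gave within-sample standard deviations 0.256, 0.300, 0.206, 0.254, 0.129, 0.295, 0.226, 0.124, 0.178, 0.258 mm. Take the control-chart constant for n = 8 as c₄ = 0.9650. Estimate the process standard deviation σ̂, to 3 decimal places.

s̄ = (0.256 + 0.300 + 0.206 + 0.254 + 0.129 + 0.295 + 0.226 + 0.124 + 0.178 + 0.258) / 10 = 0.2226
σ̂ = s̄ / c₄ = 0.2226 / 0.9650 = 0.2307

0.231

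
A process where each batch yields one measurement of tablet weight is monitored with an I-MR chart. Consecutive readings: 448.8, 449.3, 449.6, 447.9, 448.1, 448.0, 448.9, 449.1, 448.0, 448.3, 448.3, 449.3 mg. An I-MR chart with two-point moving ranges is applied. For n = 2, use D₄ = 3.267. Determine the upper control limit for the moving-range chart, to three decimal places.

1.871

Moving ranges: 0.5, 0.3, 1.7, 0.2, 0.1, 0.9, 0.2, 1.1, 0.3, 0.0, 1.0; M̄R̄ = 6.3000 / 11 = 0.5727
UCL_MR = D₄·M̄R̄ = 3.267 × 0.5727 = 1.8711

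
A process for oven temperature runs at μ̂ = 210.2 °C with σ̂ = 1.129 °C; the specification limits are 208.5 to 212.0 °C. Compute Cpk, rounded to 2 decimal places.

Cpu = (USL − μ̂) / (3σ̂) = (212.0 − 210.2) / (3 × 1.129) = 0.5314; Cpl = (μ̂ − LSL) / (3σ̂) = (210.2 − 208.5) / (3 × 1.129) = 0.5019; Cpk = min(Cpu, Cpl) = 0.5019

0.50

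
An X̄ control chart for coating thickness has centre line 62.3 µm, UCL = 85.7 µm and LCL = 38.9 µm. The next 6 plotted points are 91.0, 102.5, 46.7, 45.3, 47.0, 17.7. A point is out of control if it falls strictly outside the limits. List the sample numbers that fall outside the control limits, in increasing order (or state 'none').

Compare each point to [38.9, 85.7]: sample 1 = 91.0 > UCL; sample 2 = 102.5 > UCL; sample 6 = 17.7 < LCL.

1, 2, 6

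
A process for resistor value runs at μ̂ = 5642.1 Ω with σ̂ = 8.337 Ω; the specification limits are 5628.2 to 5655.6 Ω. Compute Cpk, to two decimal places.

0.54

Cpu = (USL − μ̂) / (3σ̂) = (5655.6 − 5642.1) / (3 × 8.337) = 0.5398; Cpl = (μ̂ − LSL) / (3σ̂) = (5642.1 − 5628.2) / (3 × 8.337) = 0.5558; Cpk = min(Cpu, Cpl) = 0.5398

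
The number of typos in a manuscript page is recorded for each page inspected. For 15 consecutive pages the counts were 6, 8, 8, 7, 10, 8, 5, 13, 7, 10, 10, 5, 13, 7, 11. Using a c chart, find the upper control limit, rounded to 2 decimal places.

c̄ = (6 + 8 + 8 + 7 + 10 + 8 + 5 + 13 + 7 + 10 + 10 + 5 + 13 + 7 + 11) / 15 = 128 / 15 = 8.5333
UCL = c̄ + 3√c̄ = 8.5333 + 3 × √8.5333 = 8.5333 + 3 × 2.9212 = 17.2969

17.30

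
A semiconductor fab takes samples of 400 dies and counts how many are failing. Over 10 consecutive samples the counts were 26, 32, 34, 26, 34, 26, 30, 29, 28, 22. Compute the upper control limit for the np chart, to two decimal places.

p̄ = Σdᵢ / (k·n) = 287 / (10 × 400) = 0.07175
UCL = np̄ + 3·√(np̄(1−p̄)) = 28.7000 + 3 × √(28.7000×0.92825) = 28.7000 + 3 × 5.1615 = 44.1844

44.18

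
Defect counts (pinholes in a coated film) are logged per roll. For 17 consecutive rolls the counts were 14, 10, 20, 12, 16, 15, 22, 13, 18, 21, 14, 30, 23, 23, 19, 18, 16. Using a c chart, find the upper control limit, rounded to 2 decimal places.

30.57

c̄ = (14 + 10 + 20 + 12 + 16 + 15 + 22 + 13 + 18 + 21 + 14 + 30 + 23 + 23 + 19 + 18 + 16) / 17 = 304 / 17 = 17.8824
UCL = c̄ + 3√c̄ = 17.8824 + 3 × √17.8824 = 17.8824 + 3 × 4.2288 = 30.5686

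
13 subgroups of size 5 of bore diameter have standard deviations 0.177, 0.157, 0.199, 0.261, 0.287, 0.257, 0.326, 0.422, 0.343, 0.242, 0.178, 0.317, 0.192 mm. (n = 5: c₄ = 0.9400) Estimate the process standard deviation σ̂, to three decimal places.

0.275

s̄ = (0.177 + 0.157 + 0.199 + 0.261 + 0.287 + 0.257 + 0.326 + 0.422 + 0.343 + 0.242 + 0.178 + 0.317 + 0.192) / 13 = 0.2583
σ̂ = s̄ / c₄ = 0.2583 / 0.9400 = 0.2748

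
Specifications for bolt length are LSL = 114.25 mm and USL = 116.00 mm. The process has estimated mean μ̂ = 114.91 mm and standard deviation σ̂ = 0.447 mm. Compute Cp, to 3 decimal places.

Cp = (USL − LSL) / (6σ̂) = (116.00 − 114.25) / (6 × 0.447) = 1.7500 / 2.6820 = 0.6525

0.652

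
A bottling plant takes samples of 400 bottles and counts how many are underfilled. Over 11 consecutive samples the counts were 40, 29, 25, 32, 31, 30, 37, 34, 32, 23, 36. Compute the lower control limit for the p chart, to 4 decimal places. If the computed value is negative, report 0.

0.0388

p̄ = Σdᵢ / (k·n) = 349 / (11 × 400) = 0.07932
LCL = p̄ − 3·√(p̄(1−p̄)/n) = 0.07932 − 3 × 0.01351 = 0.03878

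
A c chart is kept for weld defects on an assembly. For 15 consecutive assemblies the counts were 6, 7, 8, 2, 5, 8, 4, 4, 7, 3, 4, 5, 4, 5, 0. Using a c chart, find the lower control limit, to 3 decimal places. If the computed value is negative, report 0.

0.000

c̄ = (6 + 7 + 8 + 2 + 5 + 8 + 4 + 4 + 7 + 3 + 4 + 5 + 4 + 5 + 0) / 15 = 72 / 15 = 4.8000
LCL = c̄ − 3√c̄ = 4.8000 − 3 × 2.1909 = -1.7727 → 0 (cannot be negative)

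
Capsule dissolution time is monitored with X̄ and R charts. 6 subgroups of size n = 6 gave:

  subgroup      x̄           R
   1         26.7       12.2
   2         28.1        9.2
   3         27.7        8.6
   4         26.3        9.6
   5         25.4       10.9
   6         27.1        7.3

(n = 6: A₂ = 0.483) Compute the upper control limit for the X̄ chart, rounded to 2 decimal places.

X̄̄ = (26.7 + 28.1 + 27.7 + 26.3 + 25.4 + 27.1) / 6 = 161.3000 / 6 = 26.8833
R̄ = (12.2 + 9.2 + 8.6 + 9.6 + 10.9 + 7.3) / 6 = 57.8000 / 6 = 9.6333
UCL = X̄̄ + A₂·R̄ = 26.8833 + 0.483 × 9.6333 = 31.5362

31.54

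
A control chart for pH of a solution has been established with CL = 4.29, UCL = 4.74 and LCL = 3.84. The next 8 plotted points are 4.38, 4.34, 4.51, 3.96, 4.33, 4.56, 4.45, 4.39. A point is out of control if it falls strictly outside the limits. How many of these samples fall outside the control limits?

0

All 8 points lie within [3.84, 4.74].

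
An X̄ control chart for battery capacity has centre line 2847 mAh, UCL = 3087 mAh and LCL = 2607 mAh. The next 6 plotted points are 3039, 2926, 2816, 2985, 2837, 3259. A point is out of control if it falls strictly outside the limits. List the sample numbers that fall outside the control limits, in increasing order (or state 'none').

6

Compare each point to [2607, 3087]: sample 6 = 3259 > UCL.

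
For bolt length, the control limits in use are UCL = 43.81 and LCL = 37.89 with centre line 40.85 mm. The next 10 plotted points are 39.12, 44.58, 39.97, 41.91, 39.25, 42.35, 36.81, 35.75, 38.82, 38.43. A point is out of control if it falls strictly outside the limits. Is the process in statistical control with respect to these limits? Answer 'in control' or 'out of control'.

out of control

Compare each point to [37.89, 43.81]: sample 2 = 44.58 > UCL; sample 7 = 36.81 < LCL; sample 8 = 35.75 < LCL.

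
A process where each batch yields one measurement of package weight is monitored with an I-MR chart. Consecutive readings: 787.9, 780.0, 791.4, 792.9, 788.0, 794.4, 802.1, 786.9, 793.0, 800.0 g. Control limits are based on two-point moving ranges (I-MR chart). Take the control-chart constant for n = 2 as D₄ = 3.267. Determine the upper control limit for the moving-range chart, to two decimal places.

Moving ranges: 7.9, 11.4, 1.5, 4.9, 6.4, 7.7, 15.2, 6.1, 7.0; M̄R̄ = 68.1000 / 9 = 7.5667
UCL_MR = D₄·M̄R̄ = 3.267 × 7.5667 = 24.7203

24.72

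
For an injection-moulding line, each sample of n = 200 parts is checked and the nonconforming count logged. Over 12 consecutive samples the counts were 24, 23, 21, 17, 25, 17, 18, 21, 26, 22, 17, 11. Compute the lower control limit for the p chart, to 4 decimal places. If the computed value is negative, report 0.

0.0370

p̄ = Σdᵢ / (k·n) = 242 / (12 × 200) = 0.10083
LCL = p̄ − 3·√(p̄(1−p̄)/n) = 0.10083 − 3 × 0.02129 = 0.03696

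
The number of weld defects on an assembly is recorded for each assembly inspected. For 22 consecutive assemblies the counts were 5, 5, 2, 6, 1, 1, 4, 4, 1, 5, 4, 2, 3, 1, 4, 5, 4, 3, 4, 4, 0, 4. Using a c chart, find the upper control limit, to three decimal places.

c̄ = (5 + 5 + 2 + 6 + 1 + 1 + 4 + 4 + 1 + 5 + 4 + 2 + 3 + 1 + 4 + 5 + 4 + 3 + 4 + 4 + 0 + 4) / 22 = 72 / 22 = 3.2727
UCL = c̄ + 3√c̄ = 3.2727 + 3 × √3.2727 = 3.2727 + 3 × 1.8091 = 8.6999

8.700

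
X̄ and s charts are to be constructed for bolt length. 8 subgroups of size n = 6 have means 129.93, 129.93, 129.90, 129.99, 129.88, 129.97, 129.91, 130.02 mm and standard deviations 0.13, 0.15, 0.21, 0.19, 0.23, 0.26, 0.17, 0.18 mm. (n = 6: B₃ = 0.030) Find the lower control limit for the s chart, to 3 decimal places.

0.006

s̄ = (0.13 + 0.15 + 0.21 + 0.19 + 0.23 + 0.26 + 0.17 + 0.18) / 8 = 0.1900
LCL_s = B₃·s̄ = 0.030 × 0.1900 = 0.0057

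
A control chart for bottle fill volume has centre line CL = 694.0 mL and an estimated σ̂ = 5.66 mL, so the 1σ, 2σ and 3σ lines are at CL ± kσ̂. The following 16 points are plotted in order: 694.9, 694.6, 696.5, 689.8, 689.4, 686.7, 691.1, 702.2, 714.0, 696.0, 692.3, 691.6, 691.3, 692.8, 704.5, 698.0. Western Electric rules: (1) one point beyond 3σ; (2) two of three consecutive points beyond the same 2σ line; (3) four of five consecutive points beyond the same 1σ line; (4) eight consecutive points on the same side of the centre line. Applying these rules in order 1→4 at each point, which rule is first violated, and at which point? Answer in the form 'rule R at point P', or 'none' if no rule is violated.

Zone of each point (C = within 1σ̂, B = 1σ̂–2σ̂, A = 2σ̂–3σ̂, * = beyond 3σ̂; sign = side of CL): 1:+C, 2:+C, 3:+C, 4:-C, 5:-C, 6:-B, 7:-C, 8:+B, 9:+*, 10:+C, 11:-C, 12:-C, 13:-C, 14:-C, 15:+B, 16:+C
Rule 1 (one point beyond the 3σ limits) is satisfied at point 9.

rule 1 at point 9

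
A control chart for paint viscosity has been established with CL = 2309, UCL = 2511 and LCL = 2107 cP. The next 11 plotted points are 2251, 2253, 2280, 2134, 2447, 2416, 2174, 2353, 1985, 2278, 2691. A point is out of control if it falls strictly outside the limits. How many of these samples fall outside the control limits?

2

Compare each point to [2107, 2511]: sample 9 = 1985 < LCL; sample 11 = 2691 > UCL.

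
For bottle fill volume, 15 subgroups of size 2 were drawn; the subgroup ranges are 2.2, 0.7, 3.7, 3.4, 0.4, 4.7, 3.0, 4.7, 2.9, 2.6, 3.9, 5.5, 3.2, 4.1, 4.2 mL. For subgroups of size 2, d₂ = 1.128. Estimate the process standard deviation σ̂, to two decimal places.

R̄ = (2.2 + 0.7 + 3.7 + 3.4 + 0.4 + 4.7 + 3.0 + 4.7 + 2.9 + 2.6 + 3.9 + 5.5 + 3.2 + 4.1 + 4.2) / 15 = 3.2800
σ̂ = R̄ / d₂ = 3.2800 / 1.128 = 2.9078

2.91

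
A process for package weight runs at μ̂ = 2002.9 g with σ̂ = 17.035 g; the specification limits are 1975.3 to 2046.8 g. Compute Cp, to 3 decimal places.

Cp = (USL − LSL) / (6σ̂) = (2046.8 − 1975.3) / (6 × 17.035) = 71.5000 / 102.2100 = 0.6995

0.700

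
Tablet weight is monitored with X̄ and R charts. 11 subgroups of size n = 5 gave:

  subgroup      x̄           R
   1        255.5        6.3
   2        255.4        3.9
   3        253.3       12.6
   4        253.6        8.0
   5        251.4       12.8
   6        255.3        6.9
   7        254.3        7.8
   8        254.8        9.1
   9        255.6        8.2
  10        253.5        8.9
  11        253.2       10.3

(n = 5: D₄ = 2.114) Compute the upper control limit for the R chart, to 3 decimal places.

R̄ = (6.3 + 3.9 + 12.6 + 8.0 + 12.8 + 6.9 + 7.8 + 9.1 + 8.2 + 8.9 + 10.3) / 11 = 94.8000 / 11 = 8.6182
UCL_R = D₄·R̄ = 2.114 × 8.6182 = 18.2188

18.219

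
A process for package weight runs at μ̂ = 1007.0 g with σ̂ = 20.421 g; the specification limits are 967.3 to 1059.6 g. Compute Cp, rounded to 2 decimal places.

0.75

Cp = (USL − LSL) / (6σ̂) = (1059.6 − 967.3) / (6 × 20.421) = 92.3000 / 122.5260 = 0.7533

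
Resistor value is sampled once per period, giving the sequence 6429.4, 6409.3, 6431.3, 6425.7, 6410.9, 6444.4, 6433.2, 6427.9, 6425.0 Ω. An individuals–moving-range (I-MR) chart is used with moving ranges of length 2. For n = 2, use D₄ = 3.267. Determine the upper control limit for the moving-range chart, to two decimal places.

Moving ranges: 20.1, 22.0, 5.6, 14.8, 33.5, 11.2, 5.3, 2.9; M̄R̄ = 115.4000 / 8 = 14.4250
UCL_MR = D₄·M̄R̄ = 3.267 × 14.4250 = 47.1265

47.13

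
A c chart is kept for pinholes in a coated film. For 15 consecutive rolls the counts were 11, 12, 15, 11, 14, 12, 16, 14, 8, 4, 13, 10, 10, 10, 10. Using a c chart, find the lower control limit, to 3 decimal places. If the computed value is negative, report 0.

c̄ = (11 + 12 + 15 + 11 + 14 + 12 + 16 + 14 + 8 + 4 + 13 + 10 + 10 + 10 + 10) / 15 = 170 / 15 = 11.3333
LCL = c̄ − 3√c̄ = 11.3333 − 3 × 3.3665 = 1.2338

1.234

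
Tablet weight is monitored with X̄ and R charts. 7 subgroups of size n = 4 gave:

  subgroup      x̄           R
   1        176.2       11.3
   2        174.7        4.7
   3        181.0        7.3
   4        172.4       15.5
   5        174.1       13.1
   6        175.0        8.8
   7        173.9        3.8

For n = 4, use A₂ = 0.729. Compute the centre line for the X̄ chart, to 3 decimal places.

175.329

X̄̄ = (176.2 + 174.7 + 181.0 + 172.4 + 174.1 + 175.0 + 173.9) / 7 = 1227.3000 / 7 = 175.3286
CL = X̄̄ = 175.3286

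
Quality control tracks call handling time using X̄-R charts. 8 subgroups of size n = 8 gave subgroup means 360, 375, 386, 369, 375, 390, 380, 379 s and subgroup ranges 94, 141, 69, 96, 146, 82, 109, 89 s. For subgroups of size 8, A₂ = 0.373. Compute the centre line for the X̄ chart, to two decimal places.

376.75

X̄̄ = (360 + 375 + 386 + 369 + 375 + 390 + 380 + 379) / 8 = 3014.0000 / 8 = 376.7500
CL = X̄̄ = 376.7500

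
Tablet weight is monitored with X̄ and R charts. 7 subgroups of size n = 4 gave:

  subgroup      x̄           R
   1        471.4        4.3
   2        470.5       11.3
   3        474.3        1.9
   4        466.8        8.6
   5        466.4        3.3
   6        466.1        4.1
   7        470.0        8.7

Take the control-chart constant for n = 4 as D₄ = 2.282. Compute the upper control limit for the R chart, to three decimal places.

13.757

R̄ = (4.3 + 11.3 + 1.9 + 8.6 + 3.3 + 4.1 + 8.7) / 7 = 42.2000 / 7 = 6.0286
UCL_R = D₄·R̄ = 2.282 × 6.0286 = 13.7572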